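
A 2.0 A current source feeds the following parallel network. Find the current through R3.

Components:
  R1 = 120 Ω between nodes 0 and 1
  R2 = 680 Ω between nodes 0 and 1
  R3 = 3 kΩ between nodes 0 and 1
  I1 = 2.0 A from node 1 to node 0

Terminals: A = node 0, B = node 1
All resistors sit directly between nodes 0 and 1, so they are in parallel and share one voltage V; the full source current 2 A splits among them.
1/R_par = 1/120 + 1/680 + 1/3000 = 0.01014 S  =>  R_par = 98.65 Ω
V = I × R_par = 2 × 98.65 = 197.3 V
I_R3 = V/R3 = 197.3/3000 = 0.06576 A

Final answer: 0.06576 A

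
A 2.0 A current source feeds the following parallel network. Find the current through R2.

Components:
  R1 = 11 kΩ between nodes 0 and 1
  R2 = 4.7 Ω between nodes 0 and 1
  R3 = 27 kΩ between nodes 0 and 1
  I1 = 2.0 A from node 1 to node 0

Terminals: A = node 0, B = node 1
All resistors sit directly between nodes 0 and 1, so they are in parallel and share one voltage V; the full source current 2 A splits among them.
1/R_par = 1/11000 + 1/4.7 + 1/27000 = 0.2129 S  =>  R_par = 4.697 Ω
V = I × R_par = 2 × 4.697 = 9.394 V
I_R2 = V/R2 = 9.394/4.7 = 1.999 A

Final answer: 1.999 A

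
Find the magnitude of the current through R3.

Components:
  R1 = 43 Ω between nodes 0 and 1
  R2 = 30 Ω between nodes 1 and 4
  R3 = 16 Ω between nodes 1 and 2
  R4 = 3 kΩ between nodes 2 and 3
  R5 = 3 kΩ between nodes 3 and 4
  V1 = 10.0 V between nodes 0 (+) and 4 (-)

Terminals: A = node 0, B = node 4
Nodal analysis, taking node 4 as the 0 V reference.
Source V1 fixes V_0 = 10 V.
KCL at each unknown node (sum of currents leaving = 0; resistances in Ω):
  Node 1: (V_1 - 10)/43 + (V_1 - 0)/30 + (V_1 - V_2)/16 = 0
  Node 2: (V_2 - V_1)/16 + (V_2 - V_3)/3000 = 0
  Node 3: (V_3 - V_2)/3000 + (V_3 - 0)/3000 = 0
Collecting terms (coefficients in siemens):
  0.1191·V_1 - 0.0625·V_2 = 0.2326
  0.06283·V_2 - 0.0625·V_1 - 0.0003333·V_3 = 0
  0.0006667·V_3 - 0.0003333·V_2 = 0
Solving these 3 simultaneous equations (Gaussian elimination) gives:
  V_1 = 4.098 V, V_2 = 4.087 V, V_3 = 2.043 V
I_R3 = (V_1 - V_2)/R3 = (4.098 - 4.087)/16 = 0.0006811 A
|I_R3| = 0.0006811 A

Final answer: |I_R3| = 0.0006811 A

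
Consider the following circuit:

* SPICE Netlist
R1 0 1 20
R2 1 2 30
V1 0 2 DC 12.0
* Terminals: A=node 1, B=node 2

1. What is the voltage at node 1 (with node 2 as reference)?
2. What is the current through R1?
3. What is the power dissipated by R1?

Nodal analysis, taking node 2 as the 0 V reference.
Source V1 fixes V_0 = 12 V.
KCL at each unknown node (sum of currents leaving = 0; resistances in Ω):
  Node 1: (V_1 - 12)/20 + (V_1 - 0)/30 = 0
Collecting terms: 0.08333 × V_1 = 0.6  =>  V_1 = 7.2 V
Part 1:
  Read off the nodal solution: V_1 = 7.2 V
Part 2:
  I_R1 = (V_0 - V_1)/R1 = (12 - 7.2)/20 = 0.24 A
  Magnitude: I_R1 = 0.24 A
Part 3:
  I_R1 = (V_0 - V_1)/R1 = (12 - 7.2)/20 = 0.24 A
  P_R1 = I_R1² × R1 = (0.24)² × 20 = 1.152 W

Final answers:
1. V_1 = 7.2 V
2. I_R1 = 0.24 A
3. P_R1 = 1.152 W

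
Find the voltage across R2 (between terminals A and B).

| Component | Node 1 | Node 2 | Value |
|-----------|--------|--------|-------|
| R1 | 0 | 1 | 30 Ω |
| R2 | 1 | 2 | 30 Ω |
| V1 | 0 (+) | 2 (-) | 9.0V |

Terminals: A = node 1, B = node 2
R1 and R2 are in series across V1 (node 0 → node 1 → node 2), and the output A–B is taken across R2, so this is a voltage divider.
Series current: I = V1/(R1 + R2) = 9/(30 + 30) = 9/60 = 0.15 A
V_R2 = I × R2 = V1 × R2/(R1 + R2) = 9 × 30/60 = 4.5 V

Final answer: 4.5 V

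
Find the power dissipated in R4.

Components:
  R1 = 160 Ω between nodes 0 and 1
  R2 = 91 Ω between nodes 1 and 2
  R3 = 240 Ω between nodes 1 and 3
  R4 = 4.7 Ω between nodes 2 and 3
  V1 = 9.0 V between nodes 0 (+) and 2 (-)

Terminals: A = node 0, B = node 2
Nodal analysis, taking node 2 as the 0 V reference.
Source V1 fixes V_0 = 9 V.
KCL at each unknown node (sum of currents leaving = 0; resistances in Ω):
  Node 1: (V_1 - 9)/160 + (V_1 - 0)/91 + (V_1 - V_3)/240 = 0
  Node 3: (V_3 - V_1)/240 + (V_3 - 0)/4.7 = 0
Collecting terms (coefficients in siemens):
  0.02141·V_1 - 0.004167·V_3 = 0.05625
  0.2169·V_3 - 0.004167·V_1 = 0
Determinant D = (0.02141)(0.2169) - (-0.004167)(-0.004167) = 0.004626
V_1 = [(0.05625)(0.2169) - (-0.004167)(0)]/D = 2.638 V
V_3 = [(0.02141)(0) - (0.05625)(-0.004167)]/D = 0.05066 V
I_R4 = (V_2 - V_3)/R4 = (0 - 0.05066)/4.7 = -0.01078 A
P_R4 = I_R4² × R4 = (-0.01078)² × 4.7 = 0.0005461 W

Final answer: 0.0005461 W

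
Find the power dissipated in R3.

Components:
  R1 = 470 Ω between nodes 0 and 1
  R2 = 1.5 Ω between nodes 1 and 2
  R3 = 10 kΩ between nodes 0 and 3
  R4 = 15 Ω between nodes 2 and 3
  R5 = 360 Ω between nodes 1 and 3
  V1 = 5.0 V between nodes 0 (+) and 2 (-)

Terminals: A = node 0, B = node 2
Nodal analysis, taking node 2 as the 0 V reference.
Source V1 fixes V_0 = 5 V.
KCL at each unknown node (sum of currents leaving = 0; resistances in Ω):
  Node 1: (V_1 - 5)/470 + (V_1 - 0)/1.5 + (V_1 - V_3)/360 = 0
  Node 3: (V_3 - 5)/10000 + (V_3 - 0)/15 + (V_3 - V_1)/360 = 0
Collecting terms (coefficients in siemens):
  0.6716·V_1 - 0.002778·V_3 = 0.01064
  0.06954·V_3 - 0.002778·V_1 = 0.0005
Determinant D = (0.6716)(0.06954) - (-0.002778)(-0.002778) = 0.0467
V_1 = [(0.01064)(0.06954) - (-0.002778)(0.0005)]/D = 0.01587 V
V_3 = [(0.6716)(0.0005) - (0.01064)(-0.002778)]/D = 0.007824 V
I_R3 = (V_0 - V_3)/R3 = (5 - 0.007824)/10000 = 0.0004992 A
P_R3 = I_R3² × R3 = (0.0004992)² × 10000 = 0.002492 W

Final answer: 0.002492 W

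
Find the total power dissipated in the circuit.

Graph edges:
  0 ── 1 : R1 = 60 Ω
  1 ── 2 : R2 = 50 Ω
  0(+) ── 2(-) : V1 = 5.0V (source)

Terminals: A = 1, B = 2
Nodal analysis, taking node 2 as the 0 V reference.
Source V1 fixes V_0 = 5 V.
KCL at each unknown node (sum of currents leaving = 0; resistances in Ω):
  Node 1: (V_1 - 5)/60 + (V_1 - 0)/50 = 0
Collecting terms: 0.03667 × V_1 = 0.08333  =>  V_1 = 2.273 V
Power in each resistor, P = (ΔV)²/R:
  P_R1 = (5 - 2.273)²/60 = 0.124 W
  P_R2 = (2.273 - 0)²/50 = 0.1033 W
P_total = P_R1 + P_R2 = 0.2273 W

Final answer: 0.2273 W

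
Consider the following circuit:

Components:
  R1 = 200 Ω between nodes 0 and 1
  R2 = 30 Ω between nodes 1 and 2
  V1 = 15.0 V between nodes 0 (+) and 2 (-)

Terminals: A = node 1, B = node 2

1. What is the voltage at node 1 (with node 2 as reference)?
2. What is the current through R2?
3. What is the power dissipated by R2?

Nodal analysis, taking node 2 as the 0 V reference.
Source V1 fixes V_0 = 15 V.
KCL at each unknown node (sum of currents leaving = 0; resistances in Ω):
  Node 1: (V_1 - 15)/200 + (V_1 - 0)/30 = 0
Collecting terms: 0.03833 × V_1 = 0.075  =>  V_1 = 1.957 V
Part 1:
  Read off the nodal solution: V_1 = 1.957 V
Part 2:
  I_R2 = (V_1 - V_2)/R2 = (1.957 - 0)/30 = 0.06522 A
  Magnitude: I_R2 = 0.06522 A
Part 3:
  I_R2 = (V_1 - V_2)/R2 = (1.957 - 0)/30 = 0.06522 A
  P_R2 = I_R2² × R2 = (0.06522)² × 30 = 0.1276 W

Final answers:
1. V_1 = 1.957 V
2. I_R2 = 0.06522 A
3. P_R2 = 0.1276 W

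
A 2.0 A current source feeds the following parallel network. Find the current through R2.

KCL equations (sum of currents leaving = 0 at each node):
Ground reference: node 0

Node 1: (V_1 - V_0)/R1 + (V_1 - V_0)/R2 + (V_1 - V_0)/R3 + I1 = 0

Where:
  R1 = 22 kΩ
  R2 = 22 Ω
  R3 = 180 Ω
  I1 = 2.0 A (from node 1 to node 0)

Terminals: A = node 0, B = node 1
All resistors sit directly between nodes 0 and 1, so they are in parallel and share one voltage V; the full source current 2 A splits among them.
1/R_par = 1/22000 + 1/22 + 1/180 = 0.05106 S  =>  R_par = 19.59 Ω
V = I × R_par = 2 × 19.59 = 39.17 V
I_R2 = V/R2 = 39.17/22 = 1.781 A

Final answer: 1.781 A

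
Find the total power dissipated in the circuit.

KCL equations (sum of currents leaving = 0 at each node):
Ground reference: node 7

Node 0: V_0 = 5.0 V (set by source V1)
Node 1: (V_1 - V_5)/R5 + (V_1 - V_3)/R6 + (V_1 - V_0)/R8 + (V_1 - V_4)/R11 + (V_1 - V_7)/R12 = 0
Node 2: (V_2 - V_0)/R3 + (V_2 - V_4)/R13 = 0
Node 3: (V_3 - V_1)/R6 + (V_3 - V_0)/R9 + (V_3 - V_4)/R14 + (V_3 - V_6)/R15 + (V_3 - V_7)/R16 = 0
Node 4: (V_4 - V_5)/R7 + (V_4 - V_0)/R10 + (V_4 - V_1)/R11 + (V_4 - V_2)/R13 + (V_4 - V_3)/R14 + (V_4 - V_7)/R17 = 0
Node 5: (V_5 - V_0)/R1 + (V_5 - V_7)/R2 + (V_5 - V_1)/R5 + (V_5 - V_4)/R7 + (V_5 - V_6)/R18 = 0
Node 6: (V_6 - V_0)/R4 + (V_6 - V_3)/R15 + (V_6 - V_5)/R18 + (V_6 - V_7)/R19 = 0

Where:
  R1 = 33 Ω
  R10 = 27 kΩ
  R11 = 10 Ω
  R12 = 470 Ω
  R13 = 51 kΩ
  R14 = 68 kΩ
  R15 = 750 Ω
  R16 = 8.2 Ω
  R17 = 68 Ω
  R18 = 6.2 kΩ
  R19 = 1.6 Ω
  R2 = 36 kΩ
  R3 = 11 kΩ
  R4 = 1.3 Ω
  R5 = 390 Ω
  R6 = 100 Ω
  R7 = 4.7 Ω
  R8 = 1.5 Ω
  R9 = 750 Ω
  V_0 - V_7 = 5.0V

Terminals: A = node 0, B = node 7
Nodal analysis, taking node 7 as the 0 V reference.
Source V1 fixes V_0 = 5 V.
KCL at each unknown node (sum of currents leaving = 0; resistances in Ω):
  Node 1: (V_1 - V_5)/390 + (V_1 - V_3)/100 + (V_1 - 5)/1.5 + (V_1 - V_4)/10 + (V_1 - 0)/470 = 0
  Node 2: (V_2 - 5)/11000 + (V_2 - V_4)/51000 = 0
  Node 3: (V_3 - V_1)/100 + (V_3 - 5)/750 + (V_3 - V_4)/68000 + (V_3 - V_6)/750 + (V_3 - 0)/8.2 = 0
  Node 4: (V_4 - V_5)/4.7 + (V_4 - 5)/27000 + (V_4 - V_1)/10 + (V_4 - V_2)/51000 + (V_4 - V_3)/68000 + (V_4 - 0)/68 = 0
  Node 5: (V_5 - 5)/33 + (V_5 - 0)/36000 + (V_5 - V_1)/390 + (V_5 - V_4)/4.7 + (V_5 - V_6)/6200 = 0
  Node 6: (V_6 - 5)/1.3 + (V_6 - V_3)/750 + (V_6 - V_5)/6200 + (V_6 - 0)/1.6 = 0
Collecting terms (coefficients in siemens):
  0.7814·V_1 - 0.01·V_3 - 0.1·V_4 - 0.002564·V_5 = 3.333
  0.0001105·V_2 - 0.00001961·V_4 = 0.0004545
  0.1346·V_3 - 0.01·V_1 - 0.00001471·V_4 - 0.001333·V_6 = 0.006667
  0.3275·V_4 - 0.1·V_1 - 0.00001961·V_2 - 0.00001471·V_3 - 0.2128·V_5 = 0.0001852
  0.2458·V_5 - 0.002564·V_1 - 0.2128·V_4 - 0.0001613·V_6 = 0.1515
  1.396·V_6 - 0.001333·V_3 - 0.0001613·V_5 = 3.846
Solving these 6 simultaneous equations (Gaussian elimination) gives:
  V_1 = 4.846 V, V_2 = 4.889 V, V_3 = 0.4372 V, V_4 = 4.374 V
  V_5 = 4.455 V, V_6 = 2.757 V
Power in each resistor, P = (ΔV)²/R:
  P_R1 = (5 - 4.455)²/33 = 0.009017 W
  P_R2 = (4.455 - 0)²/36000 = 0.0005512 W
  P_R3 = (5 - 4.889)²/11000 = 0.000001122 W
  P_R4 = (5 - 2.757)²/1.3 = 3.871 W
  P_R5 = (4.846 - 4.455)²/390 = 0.0003931 W
  P_R6 = (4.846 - 0.4372)²/100 = 0.1944 W
  P_R7 = (4.374 - 4.455)²/4.7 = 0.00138 W
  P_R8 = (5 - 4.846)²/1.5 = 0.01579 W
  P_R9 = (5 - 0.4372)²/750 = 0.02776 W
  P_R10 = (5 - 4.374)²/27000 = 0.00001452 W
  P_R11 = (4.846 - 4.374)²/10 = 0.02229 W
  P_R12 = (4.846 - 0)²/470 = 0.04997 W
  P_R13 = (4.889 - 4.374)²/51000 = 0.0000052 W
  P_R14 = (0.4372 - 4.374)²/68000 = 0.0002279 W
  P_R15 = (0.4372 - 2.757)²/750 = 0.007173 W
  P_R16 = (0.4372 - 0)²/8.2 = 0.02331 W
  P_R17 = (4.374 - 0)²/68 = 0.2813 W
  P_R18 = (4.455 - 2.757)²/6200 = 0.000465 W
  P_R19 = (2.757 - 0)²/1.6 = 4.749 W
P_total = P_R1 + P_R2 + P_R3 + P_R4 + P_R5 + P_R6 + P_R7 + P_R8 + P_R9 + P_R10 + P_R11 + P_R12 + P_R13 + P_R14 + P_R15 + P_R16 + P_R17 + P_R18 + P_R19 = 9.255 W

Final answer: 9.255 W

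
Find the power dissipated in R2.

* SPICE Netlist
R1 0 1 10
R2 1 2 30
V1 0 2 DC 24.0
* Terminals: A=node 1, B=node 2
Nodal analysis, taking node 2 as the 0 V reference.
Source V1 fixes V_0 = 24 V.
KCL at each unknown node (sum of currents leaving = 0; resistances in Ω):
  Node 1: (V_1 - 24)/10 + (V_1 - 0)/30 = 0
Collecting terms: 0.1333 × V_1 = 2.4  =>  V_1 = 18 V
I_R2 = (V_1 - V_2)/R2 = (18 - 0)/30 = 0.6 A
P_R2 = I_R2² × R2 = (0.6)² × 30 = 10.8 W

Final answer: 10.8 W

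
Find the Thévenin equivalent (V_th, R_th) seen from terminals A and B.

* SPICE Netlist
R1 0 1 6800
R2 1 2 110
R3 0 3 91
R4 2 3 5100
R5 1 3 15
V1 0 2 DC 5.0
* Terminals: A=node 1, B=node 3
Step 1 — V_th is the open-circuit voltage V_A - V_B (nothing connected across the terminals).
Nodal analysis, taking node 2 as the 0 V reference.
Source V1 fixes V_0 = 5 V.
KCL at each unknown node (sum of currents leaving = 0; resistances in Ω):
  Node 1: (V_1 - 5)/6800 + (V_1 - 0)/110 + (V_1 - V_3)/15 = 0
  Node 3: (V_3 - 5)/91 + (V_3 - 0)/5100 + (V_3 - V_1)/15 = 0
Collecting terms (coefficients in siemens):
  0.0759·V_1 - 0.06667·V_3 = 0.0007353
  0.07785·V_3 - 0.06667·V_1 = 0.05495
Determinant D = (0.0759)(0.07785) - (-0.06667)(-0.06667) = 0.001465
V_1 = [(0.0007353)(0.07785) - (-0.06667)(0.05495)]/D = 2.54 V
V_3 = [(0.0759)(0.05495) - (0.0007353)(-0.06667)]/D = 2.881 V
V_th = V_1 - V_3 = 2.54 - 2.881 = -0.3409 V
Step 2 — R_th: zero the source — replace V1 by a short circuit (node 2 merges into node 0) — and find the resistance seen between A (node 1) and B (node 3).
Reduce the network between node 1 (A) and node 3 (B) by series/parallel combination:
  Rp1 = R1 ‖ R2 (parallel, both between nodes 0 and 1) = 1/(1/6800 + 1/110) = 108.2 Ω
  Rp2 = R3 ‖ R4 (parallel, both between nodes 0 and 3) = 1/(1/91 + 1/5100) = 89.4 Ω
  Rs1 = Rp1 + Rp2 (series, joined only at node 0) = 108.2 + 89.4 = 197.7 Ω
  Rp3 = R5 ‖ Rs1 (parallel, both between nodes 1 and 3) = 1/(1/15 + 1/197.7) = 13.94 Ω
R_th = 13.94 Ω

Final answer: V_th = -0.3409 V, R_th = 13.94 Ω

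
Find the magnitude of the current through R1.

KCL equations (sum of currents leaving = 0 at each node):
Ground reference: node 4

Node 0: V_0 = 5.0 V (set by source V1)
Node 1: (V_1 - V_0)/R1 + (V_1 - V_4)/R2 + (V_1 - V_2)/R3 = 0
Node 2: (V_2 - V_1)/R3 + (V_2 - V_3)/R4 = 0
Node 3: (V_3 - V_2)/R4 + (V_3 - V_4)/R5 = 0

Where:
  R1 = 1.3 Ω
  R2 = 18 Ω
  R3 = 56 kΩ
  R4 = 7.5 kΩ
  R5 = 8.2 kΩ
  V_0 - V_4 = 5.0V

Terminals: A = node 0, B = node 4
Nodal analysis, taking node 4 as the 0 V reference.
Source V1 fixes V_0 = 5 V.
KCL at each unknown node (sum of currents leaving = 0; resistances in Ω):
  Node 1: (V_1 - 5)/1.3 + (V_1 - 0)/18 + (V_1 - V_2)/56000 = 0
  Node 2: (V_2 - V_1)/56000 + (V_2 - V_3)/7500 = 0
  Node 3: (V_3 - V_2)/7500 + (V_3 - 0)/8200 = 0
Collecting terms (coefficients in siemens):
  0.8248·V_1 - 0.00001786·V_2 = 3.846
  0.0001512·V_2 - 0.00001786·V_1 - 0.0001333·V_3 = 0
  0.0002553·V_3 - 0.0001333·V_2 = 0
Solving these 3 simultaneous equations (Gaussian elimination) gives:
  V_1 = 4.663 V, V_2 = 1.021 V, V_3 = 0.5333 V
I_R1 = (V_0 - V_1)/R1 = (5 - 4.663)/1.3 = 0.2591 A
|I_R1| = 0.2591 A

Final answer: |I_R1| = 0.2591 A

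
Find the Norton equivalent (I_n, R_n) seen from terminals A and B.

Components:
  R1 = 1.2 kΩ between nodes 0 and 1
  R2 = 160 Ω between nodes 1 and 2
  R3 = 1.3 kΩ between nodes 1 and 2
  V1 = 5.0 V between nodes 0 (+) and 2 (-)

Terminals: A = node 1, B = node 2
Find the Thévenin equivalent first; then I_n = V_th/R_th and R_n = R_th.
Step 1 — V_th is the open-circuit voltage V_A - V_B (nothing connected across the terminals).
Nodal analysis, taking node 2 as the 0 V reference.
Source V1 fixes V_0 = 5 V.
KCL at each unknown node (sum of currents leaving = 0; resistances in Ω):
  Node 1: (V_1 - 5)/1200 + (V_1 - 0)/160 + (V_1 - 0)/1300 = 0
Collecting terms: 0.007853 × V_1 = 0.004167  =>  V_1 = 0.5306 V
V_th = V_1 - V_2 = 0.5306 - 0 = 0.5306 V
Step 2 — R_th: zero the source — replace V1 by a short circuit (node 2 merges into node 0) — and find the resistance seen between A (node 1) and B (node 0).
Reduce the network between node 1 (A) and node 0 (B) by series/parallel combination:
  Rp1 = R1 ‖ R2 ‖ R3 (parallel, all between nodes 0 and 1) = 1/(1/1200 + 1/160 + 1/1300) = 127.3 Ω
R_th = 127.3 Ω
I_n = V_th/R_th = 0.5306/127.3 = 0.004167 A, and R_n = R_th = 127.3 Ω

Final answer: I_n = 0.004167 A, R_n = 127.3 Ω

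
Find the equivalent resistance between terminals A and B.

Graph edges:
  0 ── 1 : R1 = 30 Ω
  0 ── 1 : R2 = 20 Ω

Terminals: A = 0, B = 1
Reduce the network between node 0 (A) and node 1 (B) by series/parallel combination:
  Rp1 = R1 ‖ R2 (parallel, both between nodes 0 and 1) = 1/(1/30 + 1/20) = 12 Ω
R_eq = 12 Ω

Final answer: 12 Ω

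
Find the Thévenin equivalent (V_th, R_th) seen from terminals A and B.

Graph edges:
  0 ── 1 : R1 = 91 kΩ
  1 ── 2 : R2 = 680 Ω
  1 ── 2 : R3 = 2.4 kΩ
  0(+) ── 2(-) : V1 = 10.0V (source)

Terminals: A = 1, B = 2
Step 1 — V_th is the open-circuit voltage V_A - V_B (nothing connected across the terminals).
Nodal analysis, taking node 2 as the 0 V reference.
Source V1 fixes V_0 = 10 V.
KCL at each unknown node (sum of currents leaving = 0; resistances in Ω):
  Node 1: (V_1 - 10)/91000 + (V_1 - 0)/680 + (V_1 - 0)/2400 = 0
Collecting terms: 0.001898 × V_1 = 0.0001099  =>  V_1 = 0.05789 V
V_th = V_1 - V_2 = 0.05789 - 0 = 0.05789 V
Step 2 — R_th: zero the source — replace V1 by a short circuit (node 2 merges into node 0) — and find the resistance seen between A (node 1) and B (node 0).
Reduce the network between node 1 (A) and node 0 (B) by series/parallel combination:
  Rp1 = R1 ‖ R2 ‖ R3 (parallel, all between nodes 0 and 1) = 1/(1/91000 + 1/680 + 1/2400) = 526.8 Ω
R_th = 526.8 Ω

Final answer: V_th = 0.05789 V, R_th = 526.8 Ω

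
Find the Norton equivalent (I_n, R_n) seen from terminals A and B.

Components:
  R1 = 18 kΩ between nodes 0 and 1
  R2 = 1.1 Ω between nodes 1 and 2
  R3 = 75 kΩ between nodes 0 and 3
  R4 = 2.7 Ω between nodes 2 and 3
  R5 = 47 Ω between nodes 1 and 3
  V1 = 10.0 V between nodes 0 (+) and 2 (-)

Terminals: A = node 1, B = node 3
Find the Thévenin equivalent first; then I_n = V_th/R_th and R_n = R_th.
Step 1 — V_th is the open-circuit voltage V_A - V_B (nothing connected across the terminals).
Nodal analysis, taking node 2 as the 0 V reference.
Source V1 fixes V_0 = 10 V.
KCL at each unknown node (sum of currents leaving = 0; resistances in Ω):
  Node 1: (V_1 - 10)/18000 + (V_1 - 0)/1.1 + (V_1 - V_3)/47 = 0
  Node 3: (V_3 - 10)/75000 + (V_3 - 0)/2.7 + (V_3 - V_1)/47 = 0
Collecting terms (coefficients in siemens):
  0.9304·V_1 - 0.02128·V_3 = 0.0005556
  0.3917·V_3 - 0.02128·V_1 = 0.0001333
Determinant D = (0.9304)(0.3917) - (-0.02128)(-0.02128) = 0.364
V_1 = [(0.0005556)(0.3917) - (-0.02128)(0.0001333)]/D = 0.0006056 V
V_3 = [(0.9304)(0.0001333) - (0.0005556)(-0.02128)]/D = 0.0003733 V
V_th = V_1 - V_3 = 0.0006056 - 0.0003733 = 0.0002323 V
Step 2 — R_th: zero the source — replace V1 by a short circuit (node 2 merges into node 0) — and find the resistance seen between A (node 1) and B (node 3).
Reduce the network between node 1 (A) and node 3 (B) by series/parallel combination:
  Rp1 = R1 ‖ R2 (parallel, both between nodes 0 and 1) = 1/(1/18000 + 1/1.1) = 1.1 Ω
  Rp2 = R3 ‖ R4 (parallel, both between nodes 0 and 3) = 1/(1/75000 + 1/2.7) = 2.7 Ω
  Rs1 = Rp1 + Rp2 (series, joined only at node 0) = 1.1 + 2.7 = 3.8 Ω
  Rp3 = R5 ‖ Rs1 (parallel, both between nodes 1 and 3) = 1/(1/47 + 1/3.8) = 3.516 Ω
R_th = 3.516 Ω
I_n = V_th/R_th = 0.0002323/3.516 = 0.00006608 A, and R_n = R_th = 3.516 Ω

Final answer: I_n = 6.608e-05 A, R_n = 3.516 Ω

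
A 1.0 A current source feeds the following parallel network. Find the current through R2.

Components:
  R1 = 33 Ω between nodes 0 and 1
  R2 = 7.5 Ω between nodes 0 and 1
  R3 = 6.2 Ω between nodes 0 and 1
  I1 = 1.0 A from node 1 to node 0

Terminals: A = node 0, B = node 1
All resistors sit directly between nodes 0 and 1, so they are in parallel and share one voltage V; the full source current 1 A splits among them.
1/R_par = 1/33 + 1/7.5 + 1/6.2 = 0.3249 S  =>  R_par = 3.078 Ω
V = I × R_par = 1 × 3.078 = 3.078 V
I_R2 = V/R2 = 3.078/7.5 = 0.4103 A

Final answer: 0.4103 A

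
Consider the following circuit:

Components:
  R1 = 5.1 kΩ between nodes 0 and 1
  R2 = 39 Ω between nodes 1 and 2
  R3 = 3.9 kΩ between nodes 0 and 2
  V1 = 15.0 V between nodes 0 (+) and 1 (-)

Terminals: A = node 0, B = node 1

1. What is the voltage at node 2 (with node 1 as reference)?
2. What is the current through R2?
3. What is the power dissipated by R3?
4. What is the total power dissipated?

Nodal analysis, taking node 1 as the 0 V reference.
Source V1 fixes V_0 = 15 V.
KCL at each unknown node (sum of currents leaving = 0; resistances in Ω):
  Node 2: (V_2 - 0)/39 + (V_2 - 15)/3900 = 0
Collecting terms: 0.0259 × V_2 = 0.003846  =>  V_2 = 0.1485 V
Part 1:
  Read off the nodal solution: V_2 = 0.1485 V
Part 2:
  I_R2 = (V_1 - V_2)/R2 = (0 - 0.1485)/39 = -0.003808 A
  Magnitude: I_R2 = 0.003808 A
Part 3:
  I_R3 = (V_0 - V_2)/R3 = (15 - 0.1485)/3900 = 0.003808 A
  P_R3 = I_R3² × R3 = (0.003808)² × 3900 = 0.05656 W
Part 4:
  Power in each resistor, P = (ΔV)²/R:
    P_R1 = (15 - 0)²/5100 = 0.04412 W
    P_R2 = (0 - 0.1485)²/39 = 0.0005656 W
    P_R3 = (15 - 0.1485)²/3900 = 0.05656 W
  P_total = P_R1 + P_R2 + P_R3 = 0.1012 W

Final answers:
1. V_2 = 0.1485 V
2. I_R2 = 0.003808 A
3. P_R3 = 0.05656 W
4. P_total = 0.1012 W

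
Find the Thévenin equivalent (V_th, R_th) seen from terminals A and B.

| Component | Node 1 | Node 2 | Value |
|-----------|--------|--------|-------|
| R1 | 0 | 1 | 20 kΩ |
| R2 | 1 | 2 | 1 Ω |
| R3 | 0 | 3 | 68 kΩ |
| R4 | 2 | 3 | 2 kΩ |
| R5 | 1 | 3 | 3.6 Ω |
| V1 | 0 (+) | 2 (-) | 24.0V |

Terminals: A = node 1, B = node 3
Step 1 — V_th is the open-circuit voltage V_A - V_B (nothing connected across the terminals).
Nodal analysis, taking node 2 as the 0 V reference.
Source V1 fixes V_0 = 24 V.
KCL at each unknown node (sum of currents leaving = 0; resistances in Ω):
  Node 1: (V_1 - 24)/20000 + (V_1 - 0)/1 + (V_1 - V_3)/3.6 = 0
  Node 3: (V_3 - 24)/68000 + (V_3 - 0)/2000 + (V_3 - V_1)/3.6 = 0
Collecting terms (coefficients in siemens):
  1.278·V_1 - 0.2778·V_3 = 0.0012
  0.2783·V_3 - 0.2778·V_1 = 0.0003529
Determinant D = (1.278)(0.2783) - (-0.2778)(-0.2778) = 0.2784
V_1 = [(0.0012)(0.2783) - (-0.2778)(0.0003529)]/D = 0.001551 V
V_3 = [(1.278)(0.0003529) - (0.0012)(-0.2778)]/D = 0.002817 V
V_th = V_1 - V_3 = 0.001551 - 0.002817 = -0.001265 V
Step 2 — R_th: zero the source — replace V1 by a short circuit (node 2 merges into node 0) — and find the resistance seen between A (node 1) and B (node 3).
Reduce the network between node 1 (A) and node 3 (B) by series/parallel combination:
  Rp1 = R1 ‖ R2 (parallel, both between nodes 0 and 1) = 1/(1/20000 + 1/1) = 1 Ω
  Rp2 = R3 ‖ R4 (parallel, both between nodes 0 and 3) = 1/(1/68000 + 1/2000) = 1943 Ω
  Rs1 = Rp1 + Rp2 (series, joined only at node 0) = 1 + 1943 = 1944 Ω
  Rp3 = R5 ‖ Rs1 (parallel, both between nodes 1 and 3) = 1/(1/3.6 + 1/1944) = 3.593 Ω
R_th = 3.593 Ω

Final answer: V_th = -0.001265 V, R_th = 3.593 Ω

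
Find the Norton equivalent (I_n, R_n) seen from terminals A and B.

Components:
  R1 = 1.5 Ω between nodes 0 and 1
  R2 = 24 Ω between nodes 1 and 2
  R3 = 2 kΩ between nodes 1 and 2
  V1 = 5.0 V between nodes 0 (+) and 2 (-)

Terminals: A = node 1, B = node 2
Find the Thévenin equivalent first; then I_n = V_th/R_th and R_n = R_th.
Step 1 — V_th is the open-circuit voltage V_A - V_B (nothing connected across the terminals).
Nodal analysis, taking node 2 as the 0 V reference.
Source V1 fixes V_0 = 5 V.
KCL at each unknown node (sum of currents leaving = 0; resistances in Ω):
  Node 1: (V_1 - 5)/1.5 + (V_1 - 0)/24 + (V_1 - 0)/2000 = 0
Collecting terms: 0.7088 × V_1 = 3.333  =>  V_1 = 4.703 V
V_th = V_1 - V_2 = 4.703 - 0 = 4.703 V
Step 2 — R_th: zero the source — replace V1 by a short circuit (node 2 merges into node 0) — and find the resistance seen between A (node 1) and B (node 0).
Reduce the network between node 1 (A) and node 0 (B) by series/parallel combination:
  Rp1 = R1 ‖ R2 ‖ R3 (parallel, all between nodes 0 and 1) = 1/(1/1.5 + 1/24 + 1/2000) = 1.411 Ω
R_th = 1.411 Ω
I_n = V_th/R_th = 4.703/1.411 = 3.333 A, and R_n = R_th = 1.411 Ω

Final answer: I_n = 3.333 A, R_n = 1.411 Ω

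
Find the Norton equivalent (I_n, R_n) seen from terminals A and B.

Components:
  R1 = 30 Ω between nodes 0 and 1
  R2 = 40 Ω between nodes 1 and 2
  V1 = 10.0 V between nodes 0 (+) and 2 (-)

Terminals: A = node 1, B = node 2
Find the Thévenin equivalent first; then I_n = V_th/R_th and R_n = R_th.
Step 1 — V_th is the open-circuit voltage V_A - V_B (nothing connected across the terminals).
Nodal analysis, taking node 2 as the 0 V reference.
Source V1 fixes V_0 = 10 V.
KCL at each unknown node (sum of currents leaving = 0; resistances in Ω):
  Node 1: (V_1 - 10)/30 + (V_1 - 0)/40 = 0
Collecting terms: 0.05833 × V_1 = 0.3333  =>  V_1 = 5.714 V
V_th = V_1 - V_2 = 5.714 - 0 = 5.714 V
Step 2 — R_th: zero the source — replace V1 by a short circuit (node 2 merges into node 0) — and find the resistance seen between A (node 1) and B (node 0).
Reduce the network between node 1 (A) and node 0 (B) by series/parallel combination:
  Rp1 = R1 ‖ R2 (parallel, both between nodes 0 and 1) = 1/(1/30 + 1/40) = 17.14 Ω
R_th = 17.14 Ω
I_n = V_th/R_th = 5.714/17.14 = 0.3333 A, and R_n = R_th = 17.14 Ω

Final answer: I_n = 0.3333 A, R_n = 17.14 Ω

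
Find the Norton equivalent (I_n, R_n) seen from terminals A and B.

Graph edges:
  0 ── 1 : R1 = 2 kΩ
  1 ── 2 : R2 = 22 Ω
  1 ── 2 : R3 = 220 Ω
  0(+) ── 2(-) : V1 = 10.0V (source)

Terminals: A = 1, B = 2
Find the Thévenin equivalent first; then I_n = V_th/R_th and R_n = R_th.
Step 1 — V_th is the open-circuit voltage V_A - V_B (nothing connected across the terminals).
Nodal analysis, taking node 2 as the 0 V reference.
Source V1 fixes V_0 = 10 V.
KCL at each unknown node (sum of currents leaving = 0; resistances in Ω):
  Node 1: (V_1 - 10)/2000 + (V_1 - 0)/22 + (V_1 - 0)/220 = 0
Collecting terms: 0.0505 × V_1 = 0.005  =>  V_1 = 0.09901 V
V_th = V_1 - V_2 = 0.09901 - 0 = 0.09901 V
Step 2 — R_th: zero the source — replace V1 by a short circuit (node 2 merges into node 0) — and find the resistance seen between A (node 1) and B (node 0).
Reduce the network between node 1 (A) and node 0 (B) by series/parallel combination:
  Rp1 = R1 ‖ R2 ‖ R3 (parallel, all between nodes 0 and 1) = 1/(1/2000 + 1/22 + 1/220) = 19.8 Ω
R_th = 19.8 Ω
I_n = V_th/R_th = 0.09901/19.8 = 0.005 A, and R_n = R_th = 19.8 Ω

Final answer: I_n = 0.005 A, R_n = 19.8 Ω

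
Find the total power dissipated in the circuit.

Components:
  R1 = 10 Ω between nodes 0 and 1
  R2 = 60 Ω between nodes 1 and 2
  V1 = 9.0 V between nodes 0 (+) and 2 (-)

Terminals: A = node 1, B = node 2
Nodal analysis, taking node 2 as the 0 V reference.
Source V1 fixes V_0 = 9 V.
KCL at each unknown node (sum of currents leaving = 0; resistances in Ω):
  Node 1: (V_1 - 9)/10 + (V_1 - 0)/60 = 0
Collecting terms: 0.1167 × V_1 = 0.9  =>  V_1 = 7.714 V
Power in each resistor, P = (ΔV)²/R:
  P_R1 = (9 - 7.714)²/10 = 0.1653 W
  P_R2 = (7.714 - 0)²/60 = 0.9918 W
P_total = P_R1 + P_R2 = 1.157 W

Final answer: 1.157 W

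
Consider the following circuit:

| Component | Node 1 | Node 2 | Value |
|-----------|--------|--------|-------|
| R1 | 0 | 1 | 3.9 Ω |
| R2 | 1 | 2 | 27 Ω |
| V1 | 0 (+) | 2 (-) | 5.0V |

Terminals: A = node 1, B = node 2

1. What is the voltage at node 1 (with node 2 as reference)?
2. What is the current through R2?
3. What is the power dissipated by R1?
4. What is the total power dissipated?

Nodal analysis, taking node 2 as the 0 V reference.
Source V1 fixes V_0 = 5 V.
KCL at each unknown node (sum of currents leaving = 0; resistances in Ω):
  Node 1: (V_1 - 5)/3.9 + (V_1 - 0)/27 = 0
Collecting terms: 0.2934 × V_1 = 1.282  =>  V_1 = 4.369 V
Part 1:
  Read off the nodal solution: V_1 = 4.369 V
Part 2:
  I_R2 = (V_1 - V_2)/R2 = (4.369 - 0)/27 = 0.1618 A
  Magnitude: I_R2 = 0.1618 A
Part 3:
  I_R1 = (V_0 - V_1)/R1 = (5 - 4.369)/3.9 = 0.1618 A
  P_R1 = I_R1² × R1 = (0.1618)² × 3.9 = 0.1021 W
Part 4:
  Power in each resistor, P = (ΔV)²/R:
    P_R1 = (5 - 4.369)²/3.9 = 0.1021 W
    P_R2 = (4.369 - 0)²/27 = 0.7069 W
  P_total = P_R1 + P_R2 = 0.8091 W

Final answers:
1. V_1 = 4.369 V
2. I_R2 = 0.1618 A
3. P_R1 = 0.1021 W
4. P_total = 0.8091 W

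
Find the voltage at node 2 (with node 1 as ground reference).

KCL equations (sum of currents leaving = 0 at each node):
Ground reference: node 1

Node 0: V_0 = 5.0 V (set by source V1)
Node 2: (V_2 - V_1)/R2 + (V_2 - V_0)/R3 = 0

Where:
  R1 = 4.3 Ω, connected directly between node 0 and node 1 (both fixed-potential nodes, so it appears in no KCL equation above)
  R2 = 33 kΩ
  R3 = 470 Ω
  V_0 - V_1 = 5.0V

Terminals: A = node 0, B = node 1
Nodal analysis, taking node 1 as the 0 V reference.
Source V1 fixes V_0 = 5 V.
KCL at each unknown node (sum of currents leaving = 0; resistances in Ω):
  Node 2: (V_2 - 0)/33000 + (V_2 - 5)/470 = 0
Collecting terms: 0.002158 × V_2 = 0.01064  =>  V_2 = 4.93 V
The requested potential is V_2 = 4.93 V.

Final answer: V_2 = 4.93 V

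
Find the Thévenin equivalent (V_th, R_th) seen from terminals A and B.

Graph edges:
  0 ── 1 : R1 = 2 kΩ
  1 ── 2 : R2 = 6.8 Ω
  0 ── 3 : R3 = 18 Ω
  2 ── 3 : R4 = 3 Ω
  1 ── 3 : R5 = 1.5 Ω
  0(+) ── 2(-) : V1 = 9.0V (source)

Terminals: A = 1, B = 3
Step 1 — V_th is the open-circuit voltage V_A - V_B (nothing connected across the terminals).
Nodal analysis, taking node 2 as the 0 V reference.
Source V1 fixes V_0 = 9 V.
KCL at each unknown node (sum of currents leaving = 0; resistances in Ω):
  Node 1: (V_1 - 9)/2000 + (V_1 - 0)/6.8 + (V_1 - V_3)/1.5 = 0
  Node 3: (V_3 - 9)/18 + (V_3 - 0)/3 + (V_3 - V_1)/1.5 = 0
Collecting terms (coefficients in siemens):
  0.8142·V_1 - 0.6667·V_3 = 0.0045
  1.056·V_3 - 0.6667·V_1 = 0.5
Determinant D = (0.8142)(1.056) - (-0.6667)(-0.6667) = 0.415
V_1 = [(0.0045)(1.056) - (-0.6667)(0.5)]/D = 0.8146 V
V_3 = [(0.8142)(0.5) - (0.0045)(-0.6667)]/D = 0.9882 V
V_th = V_1 - V_3 = 0.8146 - 0.9882 = -0.1736 V
Step 2 — R_th: zero the source — replace V1 by a short circuit (node 2 merges into node 0) — and find the resistance seen between A (node 1) and B (node 3).
Reduce the network between node 1 (A) and node 3 (B) by series/parallel combination:
  Rp1 = R1 ‖ R2 (parallel, both between nodes 0 and 1) = 1/(1/2000 + 1/6.8) = 6.777 Ω
  Rp2 = R3 ‖ R4 (parallel, both between nodes 0 and 3) = 1/(1/18 + 1/3) = 2.571 Ω
  Rs1 = Rp1 + Rp2 (series, joined only at node 0) = 6.777 + 2.571 = 9.348 Ω
  Rp3 = R5 ‖ Rs1 (parallel, both between nodes 1 and 3) = 1/(1/1.5 + 1/9.348) = 1.293 Ω
R_th = 1.293 Ω

Final answer: V_th = -0.1736 V, R_th = 1.293 Ω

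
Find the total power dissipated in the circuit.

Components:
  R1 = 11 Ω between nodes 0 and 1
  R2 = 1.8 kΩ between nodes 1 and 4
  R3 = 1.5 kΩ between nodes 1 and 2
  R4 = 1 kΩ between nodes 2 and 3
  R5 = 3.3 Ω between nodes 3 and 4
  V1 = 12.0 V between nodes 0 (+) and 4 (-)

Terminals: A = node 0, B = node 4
Nodal analysis, taking node 4 as the 0 V reference.
Source V1 fixes V_0 = 12 V.
KCL at each unknown node (sum of currents leaving = 0; resistances in Ω):
  Node 1: (V_1 - 12)/11 + (V_1 - 0)/1800 + (V_1 - V_2)/1500 = 0
  Node 2: (V_2 - V_1)/1500 + (V_2 - V_3)/1000 = 0
  Node 3: (V_3 - V_2)/1000 + (V_3 - 0)/3.3 = 0
Collecting terms (coefficients in siemens):
  0.09213·V_1 - 0.0006667·V_2 = 1.091
  0.001667·V_2 - 0.0006667·V_1 - 0.001·V_3 = 0
  0.304·V_3 - 0.001·V_2 = 0
Solving these 3 simultaneous equations (Gaussian elimination) gives:
  V_1 = 11.88 V, V_2 = 4.759 V, V_3 = 0.01565 V
Power in each resistor, P = (ΔV)²/R:
  P_R1 = (12 - 11.88)²/11 = 0.001415 W
  P_R2 = (11.88 - 0)²/1800 = 0.07835 W
  P_R3 = (11.88 - 4.759)²/1500 = 0.03376 W
  P_R4 = (4.759 - 0.01565)²/1000 = 0.0225 W
  P_R5 = (0.01565 - 0)²/3.3 = 0.00007426 W
P_total = P_R1 + P_R2 + P_R3 + P_R4 + P_R5 = 0.1361 W

Final answer: 0.1361 W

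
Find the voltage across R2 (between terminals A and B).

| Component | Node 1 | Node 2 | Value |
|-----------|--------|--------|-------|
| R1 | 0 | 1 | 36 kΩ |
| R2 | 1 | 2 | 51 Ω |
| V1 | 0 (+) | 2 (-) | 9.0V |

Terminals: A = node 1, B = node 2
R1 and R2 are in series across V1 (node 0 → node 1 → node 2), and the output A–B is taken across R2, so this is a voltage divider.
Series current: I = V1/(R1 + R2) = 9/(36000 + 51) = 9/36050 = 0.0002496 A
V_R2 = I × R2 = V1 × R2/(R1 + R2) = 9 × 51/36050 = 0.01273 V

Final answer: 0.01273 V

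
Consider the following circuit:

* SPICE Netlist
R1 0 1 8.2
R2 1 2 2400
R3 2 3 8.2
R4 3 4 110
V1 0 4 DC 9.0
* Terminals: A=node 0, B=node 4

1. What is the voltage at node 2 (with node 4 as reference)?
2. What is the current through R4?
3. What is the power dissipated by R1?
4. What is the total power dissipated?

Nodal analysis, taking node 4 as the 0 V reference.
Source V1 fixes V_0 = 9 V.
KCL at each unknown node (sum of currents leaving = 0; resistances in Ω):
  Node 1: (V_1 - 9)/8.2 + (V_1 - V_2)/2400 = 0
  Node 2: (V_2 - V_1)/2400 + (V_2 - V_3)/8.2 = 0
  Node 3: (V_3 - V_2)/8.2 + (V_3 - 0)/110 = 0
Collecting terms (coefficients in siemens):
  0.1224·V_1 - 0.0004167·V_2 = 1.098
  0.1224·V_2 - 0.0004167·V_1 - 0.122·V_3 = 0
  0.131·V_3 - 0.122·V_2 = 0
Solving these 3 simultaneous equations (Gaussian elimination) gives:
  V_1 = 8.971 V, V_2 = 0.4211 V, V_3 = 0.3919 V
Part 1:
  Read off the nodal solution: V_2 = 0.4211 V
Part 2:
  I_R4 = (V_3 - V_4)/R4 = (0.3919 - 0)/110 = 0.003562 A
  Magnitude: I_R4 = 0.003562 A
Part 3:
  I_R1 = (V_0 - V_1)/R1 = (9 - 8.971)/8.2 = 0.003562 A
  P_R1 = I_R1² × R1 = (0.003562)² × 8.2 = 0.0001041 W
Part 4:
  Power in each resistor, P = (ΔV)²/R:
    P_R1 = (9 - 8.971)²/8.2 = 0.0001041 W
    P_R2 = (8.971 - 0.4211)²/2400 = 0.03046 W
    P_R3 = (0.4211 - 0.3919)²/8.2 = 0.0001041 W
    P_R4 = (0.3919 - 0)²/110 = 0.001396 W
  P_total = P_R1 + P_R2 + P_R3 + P_R4 = 0.03206 W

Final answers:
1. V_2 = 0.4211 V
2. I_R4 = 0.003562 A
3. P_R1 = 0.0001041 W
4. P_total = 0.03206 W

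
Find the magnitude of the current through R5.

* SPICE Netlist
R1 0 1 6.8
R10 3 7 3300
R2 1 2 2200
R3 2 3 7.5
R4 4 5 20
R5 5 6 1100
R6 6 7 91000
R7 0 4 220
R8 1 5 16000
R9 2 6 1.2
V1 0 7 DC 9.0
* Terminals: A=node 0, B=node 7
Nodal analysis, taking node 7 as the 0 V reference.
Source V1 fixes V_0 = 9 V.
KCL at each unknown node (sum of currents leaving = 0; resistances in Ω):
  Node 1: (V_1 - 9)/6.8 + (V_1 - V_2)/2200 + (V_1 - V_5)/16000 = 0
  Node 2: (V_2 - V_1)/2200 + (V_2 - V_3)/7.5 + (V_2 - V_6)/1.2 = 0
  Node 3: (V_3 - V_2)/7.5 + (V_3 - 0)/3300 = 0
  Node 4: (V_4 - V_5)/20 + (V_4 - 9)/220 = 0
  Node 5: (V_5 - V_4)/20 + (V_5 - V_6)/1100 + (V_5 - V_1)/16000 = 0
  Node 6: (V_6 - V_5)/1100 + (V_6 - 0)/91000 + (V_6 - V_2)/1.2 = 0
Collecting terms (coefficients in siemens):
  0.1476·V_1 - 0.0004545·V_2 - 0.0000625·V_5 = 1.324
  0.9671·V_2 - 0.0004545·V_1 - 0.1333·V_3 - 0.8333·V_6 = 0
  0.1336·V_3 - 0.1333·V_2 = 0
  0.05455·V_4 - 0.05·V_5 = 0.04091
  0.05097·V_5 - 0.0000625·V_1 - 0.05·V_4 - 0.0009091·V_6 = 0
  0.8343·V_6 - 0.8333·V_2 - 0.0009091·V_5 = 0
Solving these 6 simultaneous equations (Gaussian elimination) gives:
  V_1 = 8.994 V, V_2 = 7.137 V, V_3 = 7.121 V, V_4 = 8.698 V
  V_5 = 8.671 V, V_6 = 7.139 V
I_R5 = (V_5 - V_6)/R5 = (8.671 - 7.139)/1100 = 0.001392 A
|I_R5| = 0.001392 A

Final answer: |I_R5| = 0.001392 A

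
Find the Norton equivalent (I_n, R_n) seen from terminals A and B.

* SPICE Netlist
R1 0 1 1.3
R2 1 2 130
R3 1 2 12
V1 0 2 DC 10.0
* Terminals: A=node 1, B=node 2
Find the Thévenin equivalent first; then I_n = V_th/R_th and R_n = R_th.
Step 1 — V_th is the open-circuit voltage V_A - V_B (nothing connected across the terminals).
Nodal analysis, taking node 2 as the 0 V reference.
Source V1 fixes V_0 = 10 V.
KCL at each unknown node (sum of currents leaving = 0; resistances in Ω):
  Node 1: (V_1 - 10)/1.3 + (V_1 - 0)/130 + (V_1 - 0)/12 = 0
Collecting terms: 0.8603 × V_1 = 7.692  =>  V_1 = 8.942 V
V_th = V_1 - V_2 = 8.942 - 0 = 8.942 V
Step 2 — R_th: zero the source — replace V1 by a short circuit (node 2 merges into node 0) — and find the resistance seen between A (node 1) and B (node 0).
Reduce the network between node 1 (A) and node 0 (B) by series/parallel combination:
  Rp1 = R1 ‖ R2 ‖ R3 (parallel, all between nodes 0 and 1) = 1/(1/1.3 + 1/130 + 1/12) = 1.162 Ω
R_th = 1.162 Ω
I_n = V_th/R_th = 8.942/1.162 = 7.692 A, and R_n = R_th = 1.162 Ω

Final answer: I_n = 7.692 A, R_n = 1.162 Ω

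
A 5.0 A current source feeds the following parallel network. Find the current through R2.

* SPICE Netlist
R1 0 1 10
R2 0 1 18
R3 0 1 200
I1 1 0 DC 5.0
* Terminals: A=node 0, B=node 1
All resistors sit directly between nodes 0 and 1, so they are in parallel and share one voltage V; the full source current 5 A splits among them.
1/R_par = 1/10 + 1/18 + 1/200 = 0.1606 S  =>  R_par = 6.228 Ω
V = I × R_par = 5 × 6.228 = 31.14 V
I_R2 = V/R2 = 31.14/18 = 1.73 A

Final answer: 1.73 A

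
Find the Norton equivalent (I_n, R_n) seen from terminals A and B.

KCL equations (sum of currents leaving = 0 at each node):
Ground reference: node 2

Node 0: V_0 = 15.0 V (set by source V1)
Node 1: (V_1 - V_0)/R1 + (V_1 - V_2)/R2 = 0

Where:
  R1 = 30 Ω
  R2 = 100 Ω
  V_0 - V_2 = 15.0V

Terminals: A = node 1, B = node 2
Find the Thévenin equivalent first; then I_n = V_th/R_th and R_n = R_th.
Step 1 — V_th is the open-circuit voltage V_A - V_B (nothing connected across the terminals).
Nodal analysis, taking node 2 as the 0 V reference.
Source V1 fixes V_0 = 15 V.
KCL at each unknown node (sum of currents leaving = 0; resistances in Ω):
  Node 1: (V_1 - 15)/30 + (V_1 - 0)/100 = 0
Collecting terms: 0.04333 × V_1 = 0.5  =>  V_1 = 11.54 V
V_th = V_1 - V_2 = 11.54 - 0 = 11.54 V
Step 2 — R_th: zero the source — replace V1 by a short circuit (node 2 merges into node 0) — and find the resistance seen between A (node 1) and B (node 0).
Reduce the network between node 1 (A) and node 0 (B) by series/parallel combination:
  Rp1 = R1 ‖ R2 (parallel, both between nodes 0 and 1) = 1/(1/30 + 1/100) = 23.08 Ω
R_th = 23.08 Ω
I_n = V_th/R_th = 11.54/23.08 = 0.5 A, and R_n = R_th = 23.08 Ω

Final answer: I_n = 0.5 A, R_n = 23.08 Ω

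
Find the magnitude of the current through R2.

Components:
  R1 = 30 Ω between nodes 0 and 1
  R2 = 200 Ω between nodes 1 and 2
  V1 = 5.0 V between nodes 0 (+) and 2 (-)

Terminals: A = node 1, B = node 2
Nodal analysis, taking node 2 as the 0 V reference.
Source V1 fixes V_0 = 5 V.
KCL at each unknown node (sum of currents leaving = 0; resistances in Ω):
  Node 1: (V_1 - 5)/30 + (V_1 - 0)/200 = 0
Collecting terms: 0.03833 × V_1 = 0.1667  =>  V_1 = 4.348 V
I_R2 = (V_1 - V_2)/R2 = (4.348 - 0)/200 = 0.02174 A
|I_R2| = 0.02174 A

Final answer: |I_R2| = 0.02174 A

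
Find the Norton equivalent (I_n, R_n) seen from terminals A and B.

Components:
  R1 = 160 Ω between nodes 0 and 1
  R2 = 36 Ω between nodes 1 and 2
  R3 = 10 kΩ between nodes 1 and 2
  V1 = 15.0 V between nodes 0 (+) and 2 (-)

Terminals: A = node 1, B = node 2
Find the Thévenin equivalent first; then I_n = V_th/R_th and R_n = R_th.
Step 1 — V_th is the open-circuit voltage V_A - V_B (nothing connected across the terminals).
Nodal analysis, taking node 2 as the 0 V reference.
Source V1 fixes V_0 = 15 V.
KCL at each unknown node (sum of currents leaving = 0; resistances in Ω):
  Node 1: (V_1 - 15)/160 + (V_1 - 0)/36 + (V_1 - 0)/10000 = 0
Collecting terms: 0.03413 × V_1 = 0.09375  =>  V_1 = 2.747 V
V_th = V_1 - V_2 = 2.747 - 0 = 2.747 V
Step 2 — R_th: zero the source — replace V1 by a short circuit (node 2 merges into node 0) — and find the resistance seen between A (node 1) and B (node 0).
Reduce the network between node 1 (A) and node 0 (B) by series/parallel combination:
  Rp1 = R1 ‖ R2 ‖ R3 (parallel, all between nodes 0 and 1) = 1/(1/160 + 1/36 + 1/10000) = 29.3 Ω
R_th = 29.3 Ω
I_n = V_th/R_th = 2.747/29.3 = 0.09375 A, and R_n = R_th = 29.3 Ω

Final answer: I_n = 0.09375 A, R_n = 29.3 Ω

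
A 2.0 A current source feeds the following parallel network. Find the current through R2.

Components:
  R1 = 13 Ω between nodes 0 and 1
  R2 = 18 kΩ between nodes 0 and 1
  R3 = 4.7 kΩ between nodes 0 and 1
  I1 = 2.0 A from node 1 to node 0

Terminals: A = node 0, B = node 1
All resistors sit directly between nodes 0 and 1, so they are in parallel and share one voltage V; the full source current 2 A splits among them.
1/R_par = 1/13 + 1/18000 + 1/4700 = 0.07719 S  =>  R_par = 12.95 Ω
V = I × R_par = 2 × 12.95 = 25.91 V
I_R2 = V/R2 = 25.91/18000 = 0.001439 A

Final answer: 0.001439 A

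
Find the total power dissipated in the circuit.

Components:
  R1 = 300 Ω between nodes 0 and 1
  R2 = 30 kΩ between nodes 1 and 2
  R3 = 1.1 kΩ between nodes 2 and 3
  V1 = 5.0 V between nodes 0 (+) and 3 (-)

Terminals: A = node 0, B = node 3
Nodal analysis, taking node 3 as the 0 V reference.
Source V1 fixes V_0 = 5 V.
KCL at each unknown node (sum of currents leaving = 0; resistances in Ω):
  Node 1: (V_1 - 5)/300 + (V_1 - V_2)/30000 = 0
  Node 2: (V_2 - V_1)/30000 + (V_2 - 0)/1100 = 0
Collecting terms (coefficients in siemens):
  0.003367·V_1 - 0.00003333·V_2 = 0.01667
  0.0009424·V_2 - 0.00003333·V_1 = 0
Determinant D = (0.003367)(0.0009424) - (-0.00003333)(-0.00003333) = 0.000003172
V_1 = [(0.01667)(0.0009424) - (-0.00003333)(0)]/D = 4.952 V
V_2 = [(0.003367)(0) - (0.01667)(-0.00003333)]/D = 0.1752 V
Power in each resistor, P = (ΔV)²/R:
  P_R1 = (5 - 4.952)²/300 = 0.000007607 W
  P_R2 = (4.952 - 0.1752)²/30000 = 0.0007607 W
  P_R3 = (0.1752 - 0)²/1100 = 0.00002789 W
P_total = P_R1 + P_R2 + P_R3 = 0.0007962 W

Final answer: 0.0007962 W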